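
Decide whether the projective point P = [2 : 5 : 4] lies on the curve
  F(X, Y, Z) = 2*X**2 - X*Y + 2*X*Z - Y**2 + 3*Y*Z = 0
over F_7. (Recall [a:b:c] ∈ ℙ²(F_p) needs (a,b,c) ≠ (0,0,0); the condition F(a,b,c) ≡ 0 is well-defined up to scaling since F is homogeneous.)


F(2,5,4) ≡ 0 (mod 7); P is on the curve.

Evaluate F(2, 5, 4) term-by-term (mod 7).
  2*X**2 ↦ 2·4·1·1 = 8
  -X*Y ↦ -1·2·5·1 = -10
  2*X*Z ↦ 2·2·1·4 = 16
  -Y**2 ↦ -1·1·25·1 = -25
  3*Y*Z ↦ 3·1·5·4 = 60
Sum: F(2, 5, 4) = (8) + (-10) + (16) + (-25) + (60) = 49.
Reducing mod 7: 49 ≡ 0 (mod 7).
Since F(a, b, c) ≡ 0 (mod 7), P lies on the curve.


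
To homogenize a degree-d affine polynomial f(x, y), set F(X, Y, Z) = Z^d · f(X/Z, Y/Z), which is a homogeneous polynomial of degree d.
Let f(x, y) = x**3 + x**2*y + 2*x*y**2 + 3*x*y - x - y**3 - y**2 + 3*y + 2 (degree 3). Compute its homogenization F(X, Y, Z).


F(X, Y, Z) = X**3 + X**2*Y + 2*X*Y**2 + 3*X*Y*Z - X*Z**2 - Y**3 - Y**2*Z + 3*Y*Z**2 + 2*Z**3

deg(f) = 3.
Substitute x = X/Z, y = Y/Z into f, then multiply by Z^3.
  monomial 1·x^3·y^0 ↦ 1·X^3·Y^0·Z^0.
  monomial 1·x^2·y^1 ↦ 1·X^2·Y^1·Z^0.
  monomial 2·x^1·y^2 ↦ 2·X^1·Y^2·Z^0.
  monomial 3·x^1·y^1 ↦ 3·X^1·Y^1·Z^1.
  monomial -1·x^1·y^0 ↦ -1·X^1·Y^0·Z^2.
  monomial -1·x^0·y^3 ↦ -1·X^0·Y^3·Z^0.
  monomial -1·x^0·y^2 ↦ -1·X^0·Y^2·Z^1.
  monomial 3·x^0·y^1 ↦ 3·X^0·Y^1·Z^2.
  monomial 2·x^0·y^0 ↦ 2·X^0·Y^0·Z^3.
Collecting: F(X, Y, Z) = X**3 + X**2*Y + 2*X*Y**2 + 3*X*Y*Z - X*Z**2 - Y**3 - Y**2*Z + 3*Y*Z**2 + 2*Z**3.


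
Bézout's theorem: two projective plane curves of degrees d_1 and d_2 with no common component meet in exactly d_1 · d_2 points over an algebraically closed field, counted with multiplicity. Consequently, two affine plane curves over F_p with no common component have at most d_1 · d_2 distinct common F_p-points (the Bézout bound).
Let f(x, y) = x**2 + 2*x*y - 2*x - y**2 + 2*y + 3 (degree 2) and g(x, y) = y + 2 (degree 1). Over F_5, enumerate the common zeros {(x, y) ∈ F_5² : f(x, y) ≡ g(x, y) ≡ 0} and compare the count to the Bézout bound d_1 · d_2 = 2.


Common zeros: {(0, 3), (1, 3)}; count = 2; Bézout bound = 2.

deg(f) = 2, deg(g) = 1, so Bézout bound = 2.
Scan x ∈ F_5. For each x, list the y ∈ F_5 with f(x, y) ≡ 0 and those with g(x, y) ≡ 0 (mod 5); the common zeros in that column are the intersection.
  x = 0: f ≡ 0 at y ∈ {3, 4}; g ≡ 0 at y ∈ {3}; common: {3}.
  x = 1: f ≡ 0 at y ∈ {1, 3}; g ≡ 0 at y ∈ {3}; common: {3}.
  x = 2: f ≡ 0 at y ∈ ∅; g ≡ 0 at y ∈ {3}; common: ∅.
  x = 3: f ≡ 0 at y ∈ ∅; g ≡ 0 at y ∈ {3}; common: ∅.
  x = 4: f ≡ 0 at y ∈ {1, 4}; g ≡ 0 at y ∈ {3}; common: ∅.
Collecting: common zeros = {(0, 3), (1, 3)}, so the count is 2.
Comparison with the Bézout bound: 2 ≤ 2 = deg(f)·deg(g), as expected for curves with no common component (the bound is attained).


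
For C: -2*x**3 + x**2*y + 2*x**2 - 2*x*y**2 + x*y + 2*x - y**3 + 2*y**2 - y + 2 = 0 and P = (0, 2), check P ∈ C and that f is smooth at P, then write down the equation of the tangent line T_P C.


Tangent line at P: -4*x - 5*y + 10 = 0.

Step 1: f(0, 2) = 0, so P lies on C.
Step 2: partial derivatives
  f_x(x, y) = -6*x**2 + 2*x*y + 4*x - 2*y**2 + y + 2, f_y(x, y) = x**2 - 4*x*y + x - 3*y**2 + 4*y - 1.
  f_x(P) = -4, f_y(P) = -5 (gradient nonzero, so P is smooth).
Step 3: tangent line at P: -4·(x − 0) + -5·(y − 2) = 0.
Expanding: -4*x - 5*y + 10 = 0.


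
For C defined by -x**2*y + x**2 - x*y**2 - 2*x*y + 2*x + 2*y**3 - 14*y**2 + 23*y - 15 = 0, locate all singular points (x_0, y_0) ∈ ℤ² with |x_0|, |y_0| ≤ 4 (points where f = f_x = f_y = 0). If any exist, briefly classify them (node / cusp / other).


Singular points: {(-3, 2)}; classification: node.

Compute partial derivatives:
  f_x = -2*x*y + 2*x - y**2 - 2*y + 2.
  f_y = -x**2 - 2*x*y - 2*x + 6*y**2 - 28*y + 23.
Scan x_0 ∈ {−4, ..., 4}. For each x_0, f_y(x_0, y) is a polynomial in y; find its integer roots y ∈ {−4, ..., 4}, then test f_x and f at those candidates.
  x = -4: f_y(-4, y) = 6*y**2 - 20*y + 15; no integer root y with |y| ≤ 4.
  x = -3: f_y(-3, y) = 6*y**2 - 22*y + 20; vanishes at y ∈ {2}. (-3, 2): f_x = 0, f = 0 — SINGULAR.
  x = -2: f_y(-2, y) = 6*y**2 - 24*y + 23; no integer root y with |y| ≤ 4.
  x = -1: f_y(-1, y) = 6*y**2 - 26*y + 24; vanishes at y ∈ {3}. (-1, 3): f_x = -9 ≠ 0.
  x = 0: f_y(0, y) = 6*y**2 - 28*y + 23; no integer root y with |y| ≤ 4.
  x = 1: f_y(1, y) = 6*y**2 - 30*y + 20; no integer root y with |y| ≤ 4.
  x = 2: f_y(2, y) = 6*y**2 - 32*y + 15; no integer root y with |y| ≤ 4.
  x = 3: f_y(3, y) = 6*y**2 - 34*y + 8; no integer root y with |y| ≤ 4.
  x = 4: f_y(4, y) = 6*y**2 - 36*y - 1; no integer root y with |y| ≤ 4.
Only singular point on the grid: (-3, 2).
Classify: substitute x = -3 + u, y = 2 + v and expand: f = -u**2*v - u**2 - u*v**2 + 2*v**3 + v**2.
No constant or linear terms (consistent with a singular point). Quadratic part: -u**2 + v**2. Cubic part: -u**2*v - u*v**2 + 2*v**3.
The quadratic part v**2 - u**2 = (v − u)(v + u) splits into two distinct linear factors, so there are two distinct tangent lines y − 2 = ±(x − -3) — this is a node (ordinary double point).
Classification: node.


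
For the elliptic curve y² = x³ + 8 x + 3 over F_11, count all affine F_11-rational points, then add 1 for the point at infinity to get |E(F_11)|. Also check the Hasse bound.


Affine points = {(0, 5), (0, 6), (1, 1), (1, 10), (2, 4), (2, 7), (4, 0), (5, 5), (5, 6), (6, 5), (6, 6), (9, 1), (9, 10), (10, 4), (10, 7)}; affine count = 15; |E(F_11)| = 16.

Discriminant check: Δ ∝ 4a³ + 27b² = 4·8³ + 27·3² = 4·512 + 27·9 ≡ 3 (mod 11). Nonzero ⇒ E is nonsingular.
For each x ∈ F_11, compute rhs = x³ + 8·x + 3 mod 11, then count y ∈ F_11 with y² ≡ rhs.
  x = 0: rhs = 3, matching y values: 5, 6 (2 points).
  x = 1: rhs = 1, matching y values: 1, 10 (2 points).
  x = 2: rhs = 5, matching y values: 4, 7 (2 points).
  x = 3: rhs = 10, matching y values: none (0 points).
  x = 4: rhs = 0, matching y values: 0 (1 points).
  x = 5: rhs = 3, matching y values: 5, 6 (2 points).
  x = 6: rhs = 3, matching y values: 5, 6 (2 points).
  x = 7: rhs = 6, matching y values: none (0 points).
  x = 8: rhs = 7, matching y values: none (0 points).
  x = 9: rhs = 1, matching y values: 1, 10 (2 points).
  x = 10: rhs = 5, matching y values: 4, 7 (2 points).
Total affine count: 15.
Full point count |E(F_11)| = 15 + 1 = 16.
Hasse bound: |16 − (11+1)| = |4| = 4 ≤ 2√11 ≈ 6.6332 ✓.


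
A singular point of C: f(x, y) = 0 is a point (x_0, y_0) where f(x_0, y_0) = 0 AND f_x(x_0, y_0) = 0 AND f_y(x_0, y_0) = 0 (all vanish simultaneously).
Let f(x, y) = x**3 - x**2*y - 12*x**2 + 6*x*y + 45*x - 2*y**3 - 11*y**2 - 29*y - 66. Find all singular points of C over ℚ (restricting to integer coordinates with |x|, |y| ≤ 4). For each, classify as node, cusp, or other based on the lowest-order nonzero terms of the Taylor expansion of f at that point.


Singular points: {(3, -2)}; classification: node.

Compute partial derivatives:
  f_x = 3*x**2 - 2*x*y - 24*x + 6*y + 45.
  f_y = -x**2 + 6*x - 6*y**2 - 22*y - 29.
Scan x_0 ∈ {−4, ..., 4}. For each x_0, f_y(x_0, y) is a polynomial in y; find its integer roots y ∈ {−4, ..., 4}, then test f_x and f at those candidates.
  x = -4: f_y(-4, y) = -6*y**2 - 22*y - 69; no integer root y with |y| ≤ 4.
  x = -3: f_y(-3, y) = -6*y**2 - 22*y - 56; no integer root y with |y| ≤ 4.
  x = -2: f_y(-2, y) = -6*y**2 - 22*y - 45; no integer root y with |y| ≤ 4.
  x = -1: f_y(-1, y) = -6*y**2 - 22*y - 36; no integer root y with |y| ≤ 4.
  x = 0: f_y(0, y) = -6*y**2 - 22*y - 29; no integer root y with |y| ≤ 4.
  x = 1: f_y(1, y) = -6*y**2 - 22*y - 24; no integer root y with |y| ≤ 4.
  x = 2: f_y(2, y) = -6*y**2 - 22*y - 21; no integer root y with |y| ≤ 4.
  x = 3: f_y(3, y) = -6*y**2 - 22*y - 20; vanishes at y ∈ {-2}. (3, -2): f_x = 0, f = 0 — SINGULAR.
  x = 4: f_y(4, y) = -6*y**2 - 22*y - 21; no integer root y with |y| ≤ 4.
Only singular point on the grid: (3, -2).
Classify: substitute x = 3 + u, y = -2 + v and expand: f = u**3 - u**2*v - u**2 - 2*v**3 + v**2.
No constant or linear terms (consistent with a singular point). Quadratic part: -u**2 + v**2. Cubic part: u**3 - u**2*v - 2*v**3.
The quadratic part v**2 - u**2 = (v − u)(v + u) splits into two distinct linear factors, so there are two distinct tangent lines y − -2 = ±(x − 3) — this is a node (ordinary double point).
Classification: node.


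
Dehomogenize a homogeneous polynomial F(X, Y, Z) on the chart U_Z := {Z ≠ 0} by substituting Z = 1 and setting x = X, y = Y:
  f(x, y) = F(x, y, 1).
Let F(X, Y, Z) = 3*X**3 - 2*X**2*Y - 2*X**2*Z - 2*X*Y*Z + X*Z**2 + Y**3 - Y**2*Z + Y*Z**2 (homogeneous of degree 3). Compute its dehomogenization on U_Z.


f(x, y) = 3*x**3 - 2*x**2*y - 2*x**2 - 2*x*y + x + y**3 - y**2 + y

On U_Z we set Z = 1. Each monomial c·X^i·Y^j·Z^k in F becomes c·x^i·y^j·1^k = c·x^i·y^j.
Substituting Z = 1: F(X, Y, 1) = 3*x**3 - 2*x**2*y - 2*x**2 - 2*x*y + x + y**3 - y**2 + y.
Note: deg(f) ≤ deg(F) = 3; strict inequality happens when F is divisible by Z (lost terms).


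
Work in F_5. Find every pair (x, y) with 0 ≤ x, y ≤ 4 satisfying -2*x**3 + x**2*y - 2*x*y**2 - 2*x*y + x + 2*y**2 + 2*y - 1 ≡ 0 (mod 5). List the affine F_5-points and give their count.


Affine F_5-points: {(1, 2), (2, 0), (2, 1), (4, 0)}; count = 4.

For each of the 25 pairs (x, y) ∈ F_5², evaluate f(x, y) mod 5. Record the zeros.
  x = 0: [0↦4, 1↦3, 2↦1, 3↦3, 4↦4]  zeros at y ∈ ∅
  x = 1: [0↦3, 1↦4, 2↦0, 3↦1, 4↦2]  zeros at y ∈ {2}
  x = 2: [0↦0, 1↦0, 2↦1, 3↦3, 4↦1]  zeros at y ∈ {0, 1}
  x = 3: [0↦3, 1↦4, 2↦2, 3↦2, 4↦4]  zeros at y ∈ ∅
  x = 4: [0↦0, 1↦4, 2↦1, 3↦1, 4↦4]  zeros at y ∈ {0}
Collecting zeros: affine points = {(1, 2), (2, 0), (2, 1), (4, 0)}.
Total count |C(F_5)_aff| = 4.


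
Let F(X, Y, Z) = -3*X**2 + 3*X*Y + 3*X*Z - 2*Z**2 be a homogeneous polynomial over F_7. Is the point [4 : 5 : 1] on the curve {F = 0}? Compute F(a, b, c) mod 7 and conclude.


F(4,5,1) ≡ 1 (mod 7); P is NOT on the curve.

Evaluate F(4, 5, 1) term-by-term (mod 7).
  -3*X**2 ↦ -3·16·1·1 = -48
  3*X*Y ↦ 3·4·5·1 = 60
  3*X*Z ↦ 3·4·1·1 = 12
  -2*Z**2 ↦ -2·1·1·1 = -2
Sum: F(4, 5, 1) = (-48) + (60) + (12) + (-2) = 22.
Reducing mod 7: 22 ≡ 1 (mod 7).
Since F(a, b, c) ≡ 1 ≠ 0 (mod 7), P does NOT lie on the curve.


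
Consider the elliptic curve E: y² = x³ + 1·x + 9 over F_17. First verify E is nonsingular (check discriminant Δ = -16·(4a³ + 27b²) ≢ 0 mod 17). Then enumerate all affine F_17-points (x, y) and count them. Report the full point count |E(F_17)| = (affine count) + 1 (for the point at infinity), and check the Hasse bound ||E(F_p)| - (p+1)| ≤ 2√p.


Affine points = {(0, 3), (0, 14), (2, 6), (2, 11), (4, 3), (4, 14), (7, 6), (7, 11), (8, 6), (8, 11), (9, 4), (9, 13), (10, 4), (10, 13), (11, 5), (11, 12), (12, 7), (12, 10), (13, 3), (13, 14), (14, 8), (14, 9), (15, 4), (15, 13)}; affine count = 24; |E(F_17)| = 25.

Discriminant check: Δ ∝ 4a³ + 27b² = 4·1³ + 27·9² = 4·1 + 27·81 ≡ 15 (mod 17). Nonzero ⇒ E is nonsingular.
For each x ∈ F_17, compute rhs = x³ + 1·x + 9 mod 17, then count y ∈ F_17 with y² ≡ rhs.
  x = 0: rhs = 9, matching y values: 3, 14 (2 points).
  x = 1: rhs = 11, matching y values: none (0 points).
  x = 2: rhs = 2, matching y values: 6, 11 (2 points).
  x = 3: rhs = 5, matching y values: none (0 points).
  x = 4: rhs = 9, matching y values: 3, 14 (2 points).
  x = 5: rhs = 3, matching y values: none (0 points).
  x = 6: rhs = 10, matching y values: none (0 points).
  x = 7: rhs = 2, matching y values: 6, 11 (2 points).
  x = 8: rhs = 2, matching y values: 6, 11 (2 points).
  x = 9: rhs = 16, matching y values: 4, 13 (2 points).
  x = 10: rhs = 16, matching y values: 4, 13 (2 points).
  x = 11: rhs = 8, matching y values: 5, 12 (2 points).
  x = 12: rhs = 15, matching y values: 7, 10 (2 points).
  x = 13: rhs = 9, matching y values: 3, 14 (2 points).
  x = 14: rhs = 13, matching y values: 8, 9 (2 points).
  x = 15: rhs = 16, matching y values: 4, 13 (2 points).
  x = 16: rhs = 7, matching y values: none (0 points).
Total affine count: 24.
Full point count |E(F_17)| = 24 + 1 = 25.
Hasse bound: |25 − (17+1)| = |7| = 7 ≤ 2√17 ≈ 8.2462 ✓.


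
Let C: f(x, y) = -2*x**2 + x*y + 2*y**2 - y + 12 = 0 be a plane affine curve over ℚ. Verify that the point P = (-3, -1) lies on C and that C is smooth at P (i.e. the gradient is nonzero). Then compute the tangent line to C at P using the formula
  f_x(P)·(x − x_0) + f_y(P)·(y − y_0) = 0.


Tangent line at P: 11*x - 8*y + 25 = 0.

Step 1: f(-3, -1) = 0, so P lies on C.
Step 2: partial derivatives
  f_x(x, y) = -4*x + y, f_y(x, y) = x + 4*y - 1.
  f_x(P) = 11, f_y(P) = -8 (gradient nonzero, so P is smooth).
Step 3: tangent line at P: 11·(x − -3) + -8·(y − -1) = 0.
Expanding: 11*x - 8*y + 25 = 0.


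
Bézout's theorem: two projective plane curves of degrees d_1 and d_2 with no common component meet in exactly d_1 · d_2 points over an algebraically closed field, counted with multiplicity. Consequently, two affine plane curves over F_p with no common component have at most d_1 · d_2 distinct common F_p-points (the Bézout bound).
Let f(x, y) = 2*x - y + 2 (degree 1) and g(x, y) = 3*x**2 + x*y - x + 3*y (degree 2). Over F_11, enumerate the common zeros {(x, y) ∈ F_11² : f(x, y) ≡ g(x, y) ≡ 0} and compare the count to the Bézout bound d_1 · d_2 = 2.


Common zeros: ∅; count = 0; Bézout bound = 2.

deg(f) = 1, deg(g) = 2, so Bézout bound = 2.
Scan x ∈ F_11. For each x, list the y ∈ F_11 with f(x, y) ≡ 0 and those with g(x, y) ≡ 0 (mod 11); the common zeros in that column are the intersection.
  x = 0: f ≡ 0 at y ∈ {2}; g ≡ 0 at y ∈ {0}; common: ∅.
  x = 1: f ≡ 0 at y ∈ {4}; g ≡ 0 at y ∈ {5}; common: ∅.
  x = 2: f ≡ 0 at y ∈ {6}; g ≡ 0 at y ∈ {9}; common: ∅.
  x = 3: f ≡ 0 at y ∈ {8}; g ≡ 0 at y ∈ {7}; common: ∅.
  x = 4: f ≡ 0 at y ∈ {10}; g ≡ 0 at y ∈ {0}; common: ∅.
  x = 5: f ≡ 0 at y ∈ {1}; g ≡ 0 at y ∈ {5}; common: ∅.
  x = 6: f ≡ 0 at y ∈ {3}; g ≡ 0 at y ∈ {7}; common: ∅.
  x = 7: f ≡ 0 at y ∈ {5}; g ≡ 0 at y ∈ {8}; common: ∅.
  x = 8: f ≡ 0 at y ∈ {7}; g ≡ 0 at y ∈ ∅; common: ∅.
  x = 9: f ≡ 0 at y ∈ {9}; g ≡ 0 at y ∈ {8}; common: ∅.
  x = 10: f ≡ 0 at y ∈ {0}; g ≡ 0 at y ∈ {9}; common: ∅.
Collecting: common zeros = ∅, so the count is 0.
Comparison with the Bézout bound: 0 ≤ 2 = deg(f)·deg(g), as expected for curves with no common component (the affine F_11-count falls short of the bound because intersections may lie at infinity, over extension fields, or carry multiplicity).


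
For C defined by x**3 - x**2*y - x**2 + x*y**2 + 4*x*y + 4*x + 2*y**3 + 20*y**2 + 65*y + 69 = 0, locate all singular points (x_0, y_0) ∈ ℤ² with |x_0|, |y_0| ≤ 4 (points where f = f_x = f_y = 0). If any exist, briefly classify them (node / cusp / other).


Singular points: {(-1, -3)}; classification: node.

Compute partial derivatives:
  f_x = 3*x**2 - 2*x*y - 2*x + y**2 + 4*y + 4.
  f_y = -x**2 + 2*x*y + 4*x + 6*y**2 + 40*y + 65.
Scan x_0 ∈ {−4, ..., 4}. For each x_0, f_y(x_0, y) is a polynomial in y; find its integer roots y ∈ {−4, ..., 4}, then test f_x and f at those candidates.
  x = -4: f_y(-4, y) = 6*y**2 + 32*y + 33; no integer root y with |y| ≤ 4.
  x = -3: f_y(-3, y) = 6*y**2 + 34*y + 44; vanishes at y ∈ {-2}. (-3, -2): f_x = 21 ≠ 0.
  x = -2: f_y(-2, y) = 6*y**2 + 36*y + 53; no integer root y with |y| ≤ 4.
  x = -1: f_y(-1, y) = 6*y**2 + 38*y + 60; vanishes at y ∈ {-3}. (-1, -3): f_x = 0, f = 0 — SINGULAR.
  x = 0: f_y(0, y) = 6*y**2 + 40*y + 65; no integer root y with |y| ≤ 4.
  x = 1: f_y(1, y) = 6*y**2 + 42*y + 68; no integer root y with |y| ≤ 4.
  x = 2: f_y(2, y) = 6*y**2 + 44*y + 69; no integer root y with |y| ≤ 4.
  x = 3: f_y(3, y) = 6*y**2 + 46*y + 68; vanishes at y ∈ {-2}. (3, -2): f_x = 33 ≠ 0.
  x = 4: f_y(4, y) = 6*y**2 + 48*y + 65; no integer root y with |y| ≤ 4.
Only singular point on the grid: (-1, -3).
Classify: substitute x = -1 + u, y = -3 + v and expand: f = u**3 - u**2*v - u**2 + u*v**2 + 2*v**3 + v**2.
No constant or linear terms (consistent with a singular point). Quadratic part: -u**2 + v**2. Cubic part: u**3 - u**2*v + u*v**2 + 2*v**3.
The quadratic part v**2 - u**2 = (v − u)(v + u) splits into two distinct linear factors, so there are two distinct tangent lines y − -3 = ±(x − -1) — this is a node (ordinary double point).
Classification: node.


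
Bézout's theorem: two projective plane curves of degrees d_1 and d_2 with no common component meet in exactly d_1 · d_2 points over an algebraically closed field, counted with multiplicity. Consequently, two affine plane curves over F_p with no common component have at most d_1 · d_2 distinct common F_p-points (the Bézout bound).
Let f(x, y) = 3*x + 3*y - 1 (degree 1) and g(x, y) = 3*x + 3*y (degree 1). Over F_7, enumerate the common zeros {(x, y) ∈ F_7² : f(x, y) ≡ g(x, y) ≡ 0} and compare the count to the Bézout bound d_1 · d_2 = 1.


Common zeros: ∅; count = 0; Bézout bound = 1.

deg(f) = 1, deg(g) = 1, so Bézout bound = 1.
Scan x ∈ F_7. For each x, list the y ∈ F_7 with f(x, y) ≡ 0 and those with g(x, y) ≡ 0 (mod 7); the common zeros in that column are the intersection.
  x = 0: f ≡ 0 at y ∈ {5}; g ≡ 0 at y ∈ {0}; common: ∅.
  x = 1: f ≡ 0 at y ∈ {4}; g ≡ 0 at y ∈ {6}; common: ∅.
  x = 2: f ≡ 0 at y ∈ {3}; g ≡ 0 at y ∈ {5}; common: ∅.
  x = 3: f ≡ 0 at y ∈ {2}; g ≡ 0 at y ∈ {4}; common: ∅.
  x = 4: f ≡ 0 at y ∈ {1}; g ≡ 0 at y ∈ {3}; common: ∅.
  x = 5: f ≡ 0 at y ∈ {0}; g ≡ 0 at y ∈ {2}; common: ∅.
  x = 6: f ≡ 0 at y ∈ {6}; g ≡ 0 at y ∈ {1}; common: ∅.
Collecting: common zeros = ∅, so the count is 0.
Comparison with the Bézout bound: 0 ≤ 1 = deg(f)·deg(g), as expected for curves with no common component (the affine F_7-count falls short of the bound because intersections may lie at infinity, over extension fields, or carry multiplicity).


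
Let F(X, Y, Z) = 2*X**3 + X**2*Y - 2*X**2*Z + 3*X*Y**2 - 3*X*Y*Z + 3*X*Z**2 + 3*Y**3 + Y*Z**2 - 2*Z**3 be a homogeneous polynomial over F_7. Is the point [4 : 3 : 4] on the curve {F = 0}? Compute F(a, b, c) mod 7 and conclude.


F(4,3,4) ≡ 2 (mod 7); P is NOT on the curve.

Evaluate F(4, 3, 4) term-by-term (mod 7).
  2*X**3 ↦ 2·64·1·1 = 128
  X**2*Y ↦ 1·16·3·1 = 48
  -2*X**2*Z ↦ -2·16·1·4 = -128
  3*X*Y**2 ↦ 3·4·9·1 = 108
  -3*X*Y*Z ↦ -3·4·3·4 = -144
  3*X*Z**2 ↦ 3·4·1·16 = 192
  3*Y**3 ↦ 3·1·27·1 = 81
  Y*Z**2 ↦ 1·1·3·16 = 48
  -2*Z**3 ↦ -2·1·1·64 = -128
Sum: F(4, 3, 4) = (128) + (48) + (-128) + (108) + (-144) + (192) + (81) + (48) + (-128) = 205.
Reducing mod 7: 205 ≡ 2 (mod 7).
Since F(a, b, c) ≡ 2 ≠ 0 (mod 7), P does NOT lie on the curve.


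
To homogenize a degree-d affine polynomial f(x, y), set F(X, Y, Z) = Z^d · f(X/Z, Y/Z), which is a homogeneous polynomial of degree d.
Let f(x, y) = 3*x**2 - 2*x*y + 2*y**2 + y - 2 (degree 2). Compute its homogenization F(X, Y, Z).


F(X, Y, Z) = 3*X**2 - 2*X*Y + 2*Y**2 + Y*Z - 2*Z**2

deg(f) = 2.
Substitute x = X/Z, y = Y/Z into f, then multiply by Z^2.
  monomial 3·x^2·y^0 ↦ 3·X^2·Y^0·Z^0.
  monomial -2·x^1·y^1 ↦ -2·X^1·Y^1·Z^0.
  monomial 2·x^0·y^2 ↦ 2·X^0·Y^2·Z^0.
  monomial 1·x^0·y^1 ↦ 1·X^0·Y^1·Z^1.
  monomial -2·x^0·y^0 ↦ -2·X^0·Y^0·Z^2.
Collecting: F(X, Y, Z) = 3*X**2 - 2*X*Y + 2*Y**2 + Y*Z - 2*Z**2.


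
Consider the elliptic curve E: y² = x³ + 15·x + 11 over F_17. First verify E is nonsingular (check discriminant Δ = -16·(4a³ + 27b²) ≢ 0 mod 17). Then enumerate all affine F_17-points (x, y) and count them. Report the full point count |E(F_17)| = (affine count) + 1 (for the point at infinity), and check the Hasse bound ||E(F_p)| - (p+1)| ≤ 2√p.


Affine points = {(2, 7), (2, 10), (3, 7), (3, 10), (4, 4), (4, 13), (7, 0), (9, 5), (9, 12), (12, 7), (12, 10)}; affine count = 11; |E(F_17)| = 12.

Discriminant check: Δ ∝ 4a³ + 27b² = 4·15³ + 27·11² = 4·3375 + 27·121 ≡ 5 (mod 17). Nonzero ⇒ E is nonsingular.
For each x ∈ F_17, compute rhs = x³ + 15·x + 11 mod 17, then count y ∈ F_17 with y² ≡ rhs.
  x = 0: rhs = 11, matching y values: none (0 points).
  x = 1: rhs = 10, matching y values: none (0 points).
  x = 2: rhs = 15, matching y values: 7, 10 (2 points).
  x = 3: rhs = 15, matching y values: 7, 10 (2 points).
  x = 4: rhs = 16, matching y values: 4, 13 (2 points).
  x = 5: rhs = 7, matching y values: none (0 points).
  x = 6: rhs = 11, matching y values: none (0 points).
  x = 7: rhs = 0, matching y values: 0 (1 points).
  x = 8: rhs = 14, matching y values: none (0 points).
  x = 9: rhs = 8, matching y values: 5, 12 (2 points).
  x = 10: rhs = 5, matching y values: none (0 points).
  x = 11: rhs = 11, matching y values: none (0 points).
  x = 12: rhs = 15, matching y values: 7, 10 (2 points).
  x = 13: rhs = 6, matching y values: none (0 points).
  x = 14: rhs = 7, matching y values: none (0 points).
  x = 15: rhs = 7, matching y values: none (0 points).
  x = 16: rhs = 12, matching y values: none (0 points).
Total affine count: 11.
Full point count |E(F_17)| = 11 + 1 = 12.
Hasse bound: |12 − (17+1)| = |-6| = 6 ≤ 2√17 ≈ 8.2462 ✓.


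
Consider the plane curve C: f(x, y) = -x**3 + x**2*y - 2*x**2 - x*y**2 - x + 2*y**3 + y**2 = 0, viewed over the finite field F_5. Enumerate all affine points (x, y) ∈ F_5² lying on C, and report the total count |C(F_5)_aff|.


Affine F_5-points: {(0, 0), (0, 2), (2, 4), (3, 3), (4, 0), (4, 1), (4, 3)}; count = 7.

For each of the 25 pairs (x, y) ∈ F_5², evaluate f(x, y) mod 5. Record the zeros.
  x = 0: [0↦0, 1↦3, 2↦0, 3↦3, 4↦4]  zeros at y ∈ {0, 2}
  x = 1: [0↦1, 1↦4, 2↦4, 3↦3, 4↦3]  zeros at y ∈ ∅
  x = 2: [0↦2, 1↦2, 2↦2, 3↦4, 4↦0]  zeros at y ∈ {4}
  x = 3: [0↦2, 1↦1, 2↦3, 3↦0, 4↦4]  zeros at y ∈ {3}
  x = 4: [0↦0, 1↦0, 2↦1, 3↦0, 4↦4]  zeros at y ∈ {0, 1, 3}
Collecting zeros: affine points = {(0, 0), (0, 2), (2, 4), (3, 3), (4, 0), (4, 1), (4, 3)}.
Total count |C(F_5)_aff| = 7.


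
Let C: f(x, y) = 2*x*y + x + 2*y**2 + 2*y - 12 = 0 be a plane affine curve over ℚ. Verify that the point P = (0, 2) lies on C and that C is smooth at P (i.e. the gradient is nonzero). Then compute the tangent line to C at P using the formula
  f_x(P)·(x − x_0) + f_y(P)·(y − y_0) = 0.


Tangent line at P: 5*x + 10*y - 20 = 0.

Step 1: f(0, 2) = 0, so P lies on C.
Step 2: partial derivatives
  f_x(x, y) = 2*y + 1, f_y(x, y) = 2*x + 4*y + 2.
  f_x(P) = 5, f_y(P) = 10 (gradient nonzero, so P is smooth).
Step 3: tangent line at P: 5·(x − 0) + 10·(y − 2) = 0.
Expanding: 5*x + 10*y - 20 = 0.


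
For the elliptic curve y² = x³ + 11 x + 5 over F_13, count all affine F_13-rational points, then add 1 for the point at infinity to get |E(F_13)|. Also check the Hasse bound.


Affine points = {(1, 2), (1, 11), (2, 3), (2, 10), (3, 0), (4, 3), (4, 10), (5, 4), (5, 9), (6, 1), (6, 12), (7, 3), (7, 10), (9, 1), (9, 12), (10, 6), (10, 7), (11, 1), (11, 12)}; affine count = 19; |E(F_13)| = 20.

Discriminant check: Δ ∝ 4a³ + 27b² = 4·11³ + 27·5² = 4·1331 + 27·25 ≡ 6 (mod 13). Nonzero ⇒ E is nonsingular.
For each x ∈ F_13, compute rhs = x³ + 11·x + 5 mod 13, then count y ∈ F_13 with y² ≡ rhs.
  x = 0: rhs = 5, matching y values: none (0 points).
  x = 1: rhs = 4, matching y values: 2, 11 (2 points).
  x = 2: rhs = 9, matching y values: 3, 10 (2 points).
  x = 3: rhs = 0, matching y values: 0 (1 points).
  x = 4: rhs = 9, matching y values: 3, 10 (2 points).
  x = 5: rhs = 3, matching y values: 4, 9 (2 points).
  x = 6: rhs = 1, matching y values: 1, 12 (2 points).
  x = 7: rhs = 9, matching y values: 3, 10 (2 points).
  x = 8: rhs = 7, matching y values: none (0 points).
  x = 9: rhs = 1, matching y values: 1, 12 (2 points).
  x = 10: rhs = 10, matching y values: 6, 7 (2 points).
  x = 11: rhs = 1, matching y values: 1, 12 (2 points).
  x = 12: rhs = 6, matching y values: none (0 points).
Total affine count: 19.
Full point count |E(F_13)| = 19 + 1 = 20.
Hasse bound: |20 − (13+1)| = |6| = 6 ≤ 2√13 ≈ 7.2111 ✓.


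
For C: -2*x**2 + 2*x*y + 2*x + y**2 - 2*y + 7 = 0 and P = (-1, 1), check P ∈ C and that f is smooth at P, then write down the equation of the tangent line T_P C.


Tangent line at P: 8*x - 2*y + 10 = 0.

Step 1: f(-1, 1) = 0, so P lies on C.
Step 2: partial derivatives
  f_x(x, y) = -4*x + 2*y + 2, f_y(x, y) = 2*x + 2*y - 2.
  f_x(P) = 8, f_y(P) = -2 (gradient nonzero, so P is smooth).
Step 3: tangent line at P: 8·(x − -1) + -2·(y − 1) = 0.
Expanding: 8*x - 2*y + 10 = 0.


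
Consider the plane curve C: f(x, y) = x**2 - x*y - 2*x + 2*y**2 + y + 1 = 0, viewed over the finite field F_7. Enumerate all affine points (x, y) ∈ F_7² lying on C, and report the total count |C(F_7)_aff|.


Affine F_7-points: {(0, 5), (1, 0), (2, 2), (3, 4), (4, 6), (5, 1), (6, 3)}; count = 7.

For each of the 49 pairs (x, y) ∈ F_7², evaluate f(x, y) mod 7. Record the zeros.
  x = 0: [0↦1, 1↦4, 2↦4, 3↦1, 4↦2, 5↦0, 6↦2]  zeros at y ∈ {5}
  x = 1: [0↦0, 1↦2, 2↦1, 3↦4, 4↦4, 5↦1, 6↦2]  zeros at y ∈ {0}
  x = 2: [0↦1, 1↦2, 2↦0, 3↦2, 4↦1, 5↦4, 6↦4]  zeros at y ∈ {2}
  x = 3: [0↦4, 1↦4, 2↦1, 3↦2, 4↦0, 5↦2, 6↦1]  zeros at y ∈ {4}
  x = 4: [0↦2, 1↦1, 2↦4, 3↦4, 4↦1, 5↦2, 6↦0]  zeros at y ∈ {6}
  x = 5: [0↦2, 1↦0, 2↦2, 3↦1, 4↦4, 5↦4, 6↦1]  zeros at y ∈ {1}
  x = 6: [0↦4, 1↦1, 2↦2, 3↦0, 4↦2, 5↦1, 6↦4]  zeros at y ∈ {3}
Collecting zeros: affine points = {(0, 5), (1, 0), (2, 2), (3, 4), (4, 6), (5, 1), (6, 3)}.
Total count |C(F_7)_aff| = 7.


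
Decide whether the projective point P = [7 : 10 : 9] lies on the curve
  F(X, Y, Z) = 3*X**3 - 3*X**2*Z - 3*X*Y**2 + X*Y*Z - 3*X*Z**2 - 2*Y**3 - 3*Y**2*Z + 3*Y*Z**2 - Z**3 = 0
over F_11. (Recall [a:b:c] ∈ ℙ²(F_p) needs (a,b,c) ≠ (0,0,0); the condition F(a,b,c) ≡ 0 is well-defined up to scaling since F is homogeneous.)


F(7,10,9) ≡ 4 (mod 11); P is NOT on the curve.

Evaluate F(7, 10, 9) term-by-term (mod 11).
  3*X**3 ↦ 3·343·1·1 = 1029
  -3*X**2*Z ↦ -3·49·1·9 = -1323
  -3*X*Y**2 ↦ -3·7·100·1 = -2100
  X*Y*Z ↦ 1·7·10·9 = 630
  -3*X*Z**2 ↦ -3·7·1·81 = -1701
  -2*Y**3 ↦ -2·1·1000·1 = -2000
  -3*Y**2*Z ↦ -3·1·100·9 = -2700
  3*Y*Z**2 ↦ 3·1·10·81 = 2430
  -Z**3 ↦ -1·1·1·729 = -729
Sum: F(7, 10, 9) = (1029) + (-1323) + (-2100) + (630) + (-1701) + (-2000) + (-2700) + (2430) + (-729) = -6464.
Reducing mod 11: -6464 ≡ 4 (mod 11).
Since F(a, b, c) ≡ 4 ≠ 0 (mod 11), P does NOT lie on the curve.


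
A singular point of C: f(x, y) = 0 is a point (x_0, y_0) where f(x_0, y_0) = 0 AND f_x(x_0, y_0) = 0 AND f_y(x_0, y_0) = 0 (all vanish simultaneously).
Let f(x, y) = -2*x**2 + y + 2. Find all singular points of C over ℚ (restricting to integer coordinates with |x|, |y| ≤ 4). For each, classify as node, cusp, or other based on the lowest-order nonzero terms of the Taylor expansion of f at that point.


No singular points in the scanned grid; C is smooth there.

Compute partial derivatives:
  f_x = -4*x.
  f_y = 1.
f_y = 1 is a nonzero constant, so f_y never vanishes: no point (x, y) can satisfy f = f_x = f_y = 0. In particular no (x, y) ∈ {−4, ..., 4}² is singular; the curve is smooth.


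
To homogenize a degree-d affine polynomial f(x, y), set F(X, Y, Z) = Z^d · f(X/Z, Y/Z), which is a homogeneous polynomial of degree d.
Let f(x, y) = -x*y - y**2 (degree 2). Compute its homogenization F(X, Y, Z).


F(X, Y, Z) = -X*Y - Y**2

deg(f) = 2.
Substitute x = X/Z, y = Y/Z into f, then multiply by Z^2.
  monomial -1·x^1·y^1 ↦ -1·X^1·Y^1·Z^0.
  monomial -1·x^0·y^2 ↦ -1·X^0·Y^2·Z^0.
Collecting: F(X, Y, Z) = -X*Y - Y**2.


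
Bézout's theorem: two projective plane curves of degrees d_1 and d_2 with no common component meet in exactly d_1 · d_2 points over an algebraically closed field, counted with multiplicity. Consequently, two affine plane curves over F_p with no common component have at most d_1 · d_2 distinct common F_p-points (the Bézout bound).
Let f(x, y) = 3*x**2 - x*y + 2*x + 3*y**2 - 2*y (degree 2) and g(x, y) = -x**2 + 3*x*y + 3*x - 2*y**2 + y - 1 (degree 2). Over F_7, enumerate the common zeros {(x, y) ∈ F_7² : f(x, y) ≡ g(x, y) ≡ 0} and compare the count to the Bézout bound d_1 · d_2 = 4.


Common zeros: {(5, 4)}; count = 1; Bézout bound = 4.

deg(f) = 2, deg(g) = 2, so Bézout bound = 4.
Scan x ∈ F_7. For each x, list the y ∈ F_7 with f(x, y) ≡ 0 and those with g(x, y) ≡ 0 (mod 7); the common zeros in that column are the intersection.
  x = 0: f ≡ 0 at y ∈ {0, 3}; g ≡ 0 at y ∈ {2}; common: ∅.
  x = 1: f ≡ 0 at y ∈ ∅; g ≡ 0 at y ∈ ∅; common: ∅.
  x = 2: f ≡ 0 at y ∈ ∅; g ≡ 0 at y ∈ {2, 5}; common: ∅.
  x = 3: f ≡ 0 at y ∈ {2}; g ≡ 0 at y ∈ {1, 4}; common: ∅.
  x = 4: f ≡ 0 at y ∈ {0, 2}; g ≡ 0 at y ∈ ∅; common: ∅.
  x = 5: f ≡ 0 at y ∈ {3, 4}; g ≡ 0 at y ∈ {4}; common: {4}.
  x = 6: f ≡ 0 at y ∈ ∅; g ≡ 0 at y ∈ ∅; common: ∅.
Collecting: common zeros = {(5, 4)}, so the count is 1.
Comparison with the Bézout bound: 1 ≤ 4 = deg(f)·deg(g), as expected for curves with no common component (the affine F_7-count falls short of the bound because intersections may lie at infinity, over extension fields, or carry multiplicity).


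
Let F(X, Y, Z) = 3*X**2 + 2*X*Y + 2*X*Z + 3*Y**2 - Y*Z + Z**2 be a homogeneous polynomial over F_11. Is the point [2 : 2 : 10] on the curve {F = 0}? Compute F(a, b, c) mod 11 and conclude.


F(2,2,10) ≡ 9 (mod 11); P is NOT on the curve.

Evaluate F(2, 2, 10) term-by-term (mod 11).
  3*X**2 ↦ 3·4·1·1 = 12
  2*X*Y ↦ 2·2·2·1 = 8
  2*X*Z ↦ 2·2·1·10 = 40
  3*Y**2 ↦ 3·1·4·1 = 12
  -Y*Z ↦ -1·1·2·10 = -20
  Z**2 ↦ 1·1·1·100 = 100
Sum: F(2, 2, 10) = (12) + (8) + (40) + (12) + (-20) + (100) = 152.
Reducing mod 11: 152 ≡ 9 (mod 11).
Since F(a, b, c) ≡ 9 ≠ 0 (mod 11), P does NOT lie on the curve.


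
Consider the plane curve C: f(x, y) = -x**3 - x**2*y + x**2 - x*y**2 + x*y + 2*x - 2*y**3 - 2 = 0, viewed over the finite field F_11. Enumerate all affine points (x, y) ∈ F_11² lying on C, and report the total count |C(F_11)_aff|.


Affine F_11-points: {(0, 10), (1, 0), (1, 5), (2, 10), (7, 8), (8, 2), (9, 1), (10, 9)}; count = 8.

For each of the 121 pairs (x, y) ∈ F_11², evaluate f(x, y) mod 11. Record the zeros.
  x = 0: [0↦9, 1↦7, 2↦4, 3↦10, 4↦2, 5↦1, 6↦6, 7↦5, 8↦8, 9↦3, 10↦0]  zeros at y ∈ {10}
  x = 1: [0↦0, 1↦8, 2↦2, 3↦3, 4↦10, 5↦0, 6↦5, 7↦2, 8↦1, 9↦1, 10↦1]  zeros at y ∈ {0, 5}
  x = 2: [0↦9, 1↦3, 2↦3, 3↦8, 4↦6, 5↦7, 6↦10, 7↦3, 8↦7, 9↦10, 10↦0]  zeros at y ∈ {10}
  x = 3: [0↦8, 1↦8, 2↦1, 3↦8, 4↦6, 5↦5, 6↦4, 7↦2, 8↦9, 9↦2, 10↦2]  zeros at y ∈ ∅
  x = 4: [0↦2, 1↦6, 2↦1, 3↦8, 4↦4, 5↦10, 6↦3, 7↦4, 8↦1, 9↦4, 10↦1]  zeros at y ∈ ∅
  x = 5: [0↦7, 1↦2, 2↦8, 3↦2, 4↦5, 5↦5, 6↦1, 7↦3, 8↦10, 9↦10, 10↦2]  zeros at y ∈ ∅
  x = 6: [0↦6, 1↦1, 2↦5, 3↦6, 4↦3, 5↦6, 6↦3, 7↦4, 8↦8, 9↦3, 10↦10]  zeros at y ∈ ∅
  x = 7: [0↦4, 1↦8, 2↦8, 3↦3, 4↦3, 5↦7, 6↦3, 7↦1, 8↦0, 9↦10, 10↦8]  zeros at y ∈ {8}
  x = 8: [0↦6, 1↦6, 2↦0, 3↦9, 4↦10, 5↦2, 6↦6, 7↦10, 8↦2, 9↦3, 10↦1]  zeros at y ∈ {2}
  x = 9: [0↦6, 1↦0, 2↦8, 3↦7, 4↦7, 5↦7, 6↦6, 7↦3, 8↦8, 9↦9, 10↦5]  zeros at y ∈ {1}
  x = 10: [0↦9, 1↦6, 2↦4, 3↦2, 4↦10, 5↦5, 6↦8, 7↦7, 8↦1, 9↦0, 10↦3]  zeros at y ∈ {9}
Collecting zeros: affine points = {(0, 10), (1, 0), (1, 5), (2, 10), (7, 8), (8, 2), (9, 1), (10, 9)}.
Total count |C(F_11)_aff| = 8.


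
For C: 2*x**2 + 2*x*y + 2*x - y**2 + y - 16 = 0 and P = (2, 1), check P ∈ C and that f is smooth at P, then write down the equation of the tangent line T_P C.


Tangent line at P: 12*x + 3*y - 27 = 0.

Step 1: f(2, 1) = 0, so P lies on C.
Step 2: partial derivatives
  f_x(x, y) = 4*x + 2*y + 2, f_y(x, y) = 2*x - 2*y + 1.
  f_x(P) = 12, f_y(P) = 3 (gradient nonzero, so P is smooth).
Step 3: tangent line at P: 12·(x − 2) + 3·(y − 1) = 0.
Expanding: 12*x + 3*y - 27 = 0.


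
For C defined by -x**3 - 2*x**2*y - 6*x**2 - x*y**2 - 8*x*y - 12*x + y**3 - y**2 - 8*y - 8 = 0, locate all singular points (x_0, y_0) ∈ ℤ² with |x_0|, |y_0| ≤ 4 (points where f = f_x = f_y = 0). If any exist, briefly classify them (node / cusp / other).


Singular points: {(-2, 0)}; classification: cusp.

Compute partial derivatives:
  f_x = -3*x**2 - 4*x*y - 12*x - y**2 - 8*y - 12.
  f_y = -2*x**2 - 2*x*y - 8*x + 3*y**2 - 2*y - 8.
Scan x_0 ∈ {−4, ..., 4}. For each x_0, f_y(x_0, y) is a polynomial in y; find its integer roots y ∈ {−4, ..., 4}, then test f_x and f at those candidates.
  x = -4: f_y(-4, y) = 3*y**2 + 6*y - 8; no integer root y with |y| ≤ 4.
  x = -3: f_y(-3, y) = 3*y**2 + 4*y - 2; no integer root y with |y| ≤ 4.
  x = -2: f_y(-2, y) = 3*y**2 + 2*y; vanishes at y ∈ {0}. (-2, 0): f_x = 0, f = 0 — SINGULAR.
  x = -1: f_y(-1, y) = 3*y**2 - 2; no integer root y with |y| ≤ 4.
  x = 0: f_y(0, y) = 3*y**2 - 2*y - 8; vanishes at y ∈ {2}. (0, 2): f_x = -32 ≠ 0.
  x = 1: f_y(1, y) = 3*y**2 - 4*y - 18; no integer root y with |y| ≤ 4.
  x = 2: f_y(2, y) = 3*y**2 - 6*y - 32; no integer root y with |y| ≤ 4.
  x = 3: f_y(3, y) = 3*y**2 - 8*y - 50; no integer root y with |y| ≤ 4.
  x = 4: f_y(4, y) = 3*y**2 - 10*y - 72; no integer root y with |y| ≤ 4.
Only singular point on the grid: (-2, 0).
Classify: substitute x = -2 + u, y = 0 + v and expand: f = -u**3 - 2*u**2*v - u*v**2 + v**3 + v**2.
No constant or linear terms (consistent with a singular point). Quadratic part: v**2. Cubic part: -u**3 - 2*u**2*v - u*v**2 + v**3.
The quadratic part v**2 is a perfect square, so there is a single (double) tangent line v = 0, i.e. y = 0. Restricting the cubic part to that line (v = 0) leaves -u**3 ≠ 0, so f is not divisible by v and the branch is v² ≈ u**3 to lowest order — this is a cusp.
Classification: cusp.


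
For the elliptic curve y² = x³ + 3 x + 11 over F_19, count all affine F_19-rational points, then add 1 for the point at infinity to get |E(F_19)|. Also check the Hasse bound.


Affine points = {(0, 7), (0, 12), (2, 5), (2, 14), (3, 3), (3, 16), (4, 7), (4, 12), (6, 6), (6, 13), (9, 8), (9, 11), (11, 8), (11, 11), (13, 9), (13, 10), (14, 2), (14, 17), (15, 7), (15, 12), (17, 4), (17, 15), (18, 8), (18, 11)}; affine count = 24; |E(F_19)| = 25.

Discriminant check: Δ ∝ 4a³ + 27b² = 4·3³ + 27·11² = 4·27 + 27·121 ≡ 12 (mod 19). Nonzero ⇒ E is nonsingular.
For each x ∈ F_19, compute rhs = x³ + 3·x + 11 mod 19, then count y ∈ F_19 with y² ≡ rhs.
  x = 0: rhs = 11, matching y values: 7, 12 (2 points).
  x = 1: rhs = 15, matching y values: none (0 points).
  x = 2: rhs = 6, matching y values: 5, 14 (2 points).
  x = 3: rhs = 9, matching y values: 3, 16 (2 points).
  x = 4: rhs = 11, matching y values: 7, 12 (2 points).
  x = 5: rhs = 18, matching y values: none (0 points).
  x = 6: rhs = 17, matching y values: 6, 13 (2 points).
  x = 7: rhs = 14, matching y values: none (0 points).
  x = 8: rhs = 15, matching y values: none (0 points).
  x = 9: rhs = 7, matching y values: 8, 11 (2 points).
  x = 10: rhs = 15, matching y values: none (0 points).
  x = 11: rhs = 7, matching y values: 8, 11 (2 points).
  x = 12: rhs = 8, matching y values: none (0 points).
  x = 13: rhs = 5, matching y values: 9, 10 (2 points).
  x = 14: rhs = 4, matching y values: 2, 17 (2 points).
  x = 15: rhs = 11, matching y values: 7, 12 (2 points).
  x = 16: rhs = 13, matching y values: none (0 points).
  x = 17: rhs = 16, matching y values: 4, 15 (2 points).
  x = 18: rhs = 7, matching y values: 8, 11 (2 points).
Total affine count: 24.
Full point count |E(F_19)| = 24 + 1 = 25.
Hasse bound: |25 − (19+1)| = |5| = 5 ≤ 2√19 ≈ 8.7178 ✓.


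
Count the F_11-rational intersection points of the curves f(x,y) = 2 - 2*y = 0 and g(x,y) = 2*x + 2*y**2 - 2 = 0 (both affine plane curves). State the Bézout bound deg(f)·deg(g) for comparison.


Common zeros: {(0, 1)}; count = 1; Bézout bound = 2.

deg(f) = 1, deg(g) = 2, so Bézout bound = 2.
Scan x ∈ F_11. For each x, list the y ∈ F_11 with f(x, y) ≡ 0 and those with g(x, y) ≡ 0 (mod 11); the common zeros in that column are the intersection.
  x = 0: f ≡ 0 at y ∈ {1}; g ≡ 0 at y ∈ {1, 10}; common: {1}.
  x = 1: f ≡ 0 at y ∈ {1}; g ≡ 0 at y ∈ {0}; common: ∅.
  x = 2: f ≡ 0 at y ∈ {1}; g ≡ 0 at y ∈ ∅; common: ∅.
  x = 3: f ≡ 0 at y ∈ {1}; g ≡ 0 at y ∈ {3, 8}; common: ∅.
  x = 4: f ≡ 0 at y ∈ {1}; g ≡ 0 at y ∈ ∅; common: ∅.
  x = 5: f ≡ 0 at y ∈ {1}; g ≡ 0 at y ∈ ∅; common: ∅.
  x = 6: f ≡ 0 at y ∈ {1}; g ≡ 0 at y ∈ ∅; common: ∅.
  x = 7: f ≡ 0 at y ∈ {1}; g ≡ 0 at y ∈ {4, 7}; common: ∅.
  x = 8: f ≡ 0 at y ∈ {1}; g ≡ 0 at y ∈ {2, 9}; common: ∅.
  x = 9: f ≡ 0 at y ∈ {1}; g ≡ 0 at y ∈ {5, 6}; common: ∅.
  x = 10: f ≡ 0 at y ∈ {1}; g ≡ 0 at y ∈ ∅; common: ∅.
Collecting: common zeros = {(0, 1)}, so the count is 1.
Comparison with the Bézout bound: 1 ≤ 2 = deg(f)·deg(g), as expected for curves with no common component (the affine F_11-count falls short of the bound because intersections may lie at infinity, over extension fields, or carry multiplicity).


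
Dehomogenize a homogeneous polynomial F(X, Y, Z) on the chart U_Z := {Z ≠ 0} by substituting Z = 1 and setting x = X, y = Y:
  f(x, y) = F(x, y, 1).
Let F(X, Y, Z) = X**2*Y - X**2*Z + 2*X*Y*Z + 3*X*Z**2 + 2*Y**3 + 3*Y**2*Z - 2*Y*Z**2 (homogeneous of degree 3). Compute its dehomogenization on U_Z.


f(x, y) = x**2*y - x**2 + 2*x*y + 3*x + 2*y**3 + 3*y**2 - 2*y

On U_Z we set Z = 1. Each monomial c·X^i·Y^j·Z^k in F becomes c·x^i·y^j·1^k = c·x^i·y^j.
Substituting Z = 1: F(X, Y, 1) = x**2*y - x**2 + 2*x*y + 3*x + 2*y**3 + 3*y**2 - 2*y.
Note: deg(f) ≤ deg(F) = 3; strict inequality happens when F is divisible by Z (lost terms).


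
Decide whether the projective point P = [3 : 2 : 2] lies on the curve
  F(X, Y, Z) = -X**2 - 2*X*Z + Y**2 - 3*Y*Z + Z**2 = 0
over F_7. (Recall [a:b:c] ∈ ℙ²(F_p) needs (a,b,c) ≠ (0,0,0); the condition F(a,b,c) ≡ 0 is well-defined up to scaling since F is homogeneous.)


F(3,2,2) ≡ 3 (mod 7); P is NOT on the curve.

Evaluate F(3, 2, 2) term-by-term (mod 7).
  -X**2 ↦ -1·9·1·1 = -9
  -2*X*Z ↦ -2·3·1·2 = -12
  Y**2 ↦ 1·1·4·1 = 4
  -3*Y*Z ↦ -3·1·2·2 = -12
  Z**2 ↦ 1·1·1·4 = 4
Sum: F(3, 2, 2) = (-9) + (-12) + (4) + (-12) + (4) = -25.
Reducing mod 7: -25 ≡ 3 (mod 7).
Since F(a, b, c) ≡ 3 ≠ 0 (mod 7), P does NOT lie on the curve.


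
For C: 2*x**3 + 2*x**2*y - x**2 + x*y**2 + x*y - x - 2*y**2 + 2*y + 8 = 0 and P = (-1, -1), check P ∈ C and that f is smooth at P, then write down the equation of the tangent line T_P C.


Tangent line at P: 11*x + 9*y + 20 = 0.

Step 1: f(-1, -1) = 0, so P lies on C.
Step 2: partial derivatives
  f_x(x, y) = 6*x**2 + 4*x*y - 2*x + y**2 + y - 1, f_y(x, y) = 2*x**2 + 2*x*y + x - 4*y + 2.
  f_x(P) = 11, f_y(P) = 9 (gradient nonzero, so P is smooth).
Step 3: tangent line at P: 11·(x − -1) + 9·(y − -1) = 0.
Expanding: 11*x + 9*y + 20 = 0.


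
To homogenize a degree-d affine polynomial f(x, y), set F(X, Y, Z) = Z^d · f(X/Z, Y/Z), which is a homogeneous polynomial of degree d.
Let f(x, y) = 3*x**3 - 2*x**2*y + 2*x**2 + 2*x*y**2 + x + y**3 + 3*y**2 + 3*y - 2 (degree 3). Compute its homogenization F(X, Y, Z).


F(X, Y, Z) = 3*X**3 - 2*X**2*Y + 2*X**2*Z + 2*X*Y**2 + X*Z**2 + Y**3 + 3*Y**2*Z + 3*Y*Z**2 - 2*Z**3

deg(f) = 3.
Substitute x = X/Z, y = Y/Z into f, then multiply by Z^3.
  monomial 3·x^3·y^0 ↦ 3·X^3·Y^0·Z^0.
  monomial -2·x^2·y^1 ↦ -2·X^2·Y^1·Z^0.
  monomial 2·x^2·y^0 ↦ 2·X^2·Y^0·Z^1.
  monomial 2·x^1·y^2 ↦ 2·X^1·Y^2·Z^0.
  monomial 1·x^1·y^0 ↦ 1·X^1·Y^0·Z^2.
  monomial 1·x^0·y^3 ↦ 1·X^0·Y^3·Z^0.
  monomial 3·x^0·y^2 ↦ 3·X^0·Y^2·Z^1.
  monomial 3·x^0·y^1 ↦ 3·X^0·Y^1·Z^2.
  monomial -2·x^0·y^0 ↦ -2·X^0·Y^0·Z^3.
Collecting: F(X, Y, Z) = 3*X**3 - 2*X**2*Y + 2*X**2*Z + 2*X*Y**2 + X*Z**2 + Y**3 + 3*Y**2*Z + 3*Y*Z**2 - 2*Z**3.
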